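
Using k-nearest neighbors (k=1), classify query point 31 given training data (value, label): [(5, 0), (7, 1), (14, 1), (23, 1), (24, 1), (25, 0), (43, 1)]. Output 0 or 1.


Distances from query 31:
Point 25 (class 0): distance = 6
K=1 nearest neighbors: classes = [0]
Votes for class 1: 0 / 1
Majority vote => class 0

0


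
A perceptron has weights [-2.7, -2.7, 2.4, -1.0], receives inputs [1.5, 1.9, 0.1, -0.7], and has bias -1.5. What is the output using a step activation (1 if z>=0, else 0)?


z = w . x + b
= -2.7*1.5 + -2.7*1.9 + 2.4*0.1 + -1.0*-0.7 + -1.5
= -4.05 + -5.13 + 0.24 + 0.7 + -1.5
= -8.24 + -1.5
= -9.74
Since z = -9.74 < 0, output = 0

0


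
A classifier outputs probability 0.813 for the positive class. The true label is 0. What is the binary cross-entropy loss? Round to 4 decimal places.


For y=0: Loss = -log(1-p)
= -log(1 - 0.813)
= -log(0.187)
= -(-1.6766)
= 1.6766

1.6766


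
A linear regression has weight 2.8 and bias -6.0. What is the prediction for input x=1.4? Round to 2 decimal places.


y = 2.8 * 1.4 + (-6.0)
= 3.92 + (-6.0)
= -2.08

-2.08


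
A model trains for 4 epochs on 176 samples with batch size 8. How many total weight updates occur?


Iterations per epoch = 176 / 8 = 22
Total updates = iterations_per_epoch * epochs
= 22 * 4
= 88

88


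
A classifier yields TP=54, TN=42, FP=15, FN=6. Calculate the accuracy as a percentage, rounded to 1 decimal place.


Accuracy = (TP + TN) / (TP + TN + FP + FN) * 100
= (54 + 42) / (54 + 42 + 15 + 6)
= 96 / 117
= 0.8205
= 82.1%

82.1


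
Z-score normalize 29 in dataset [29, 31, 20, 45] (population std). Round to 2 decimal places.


Mean = (29 + 31 + 20 + 45) / 4 = 31.25
Variance = sum((x_i - mean)^2) / n = 80.1875
Std = sqrt(80.1875) = 8.9547
Z = (x - mean) / std
= (29 - 31.25) / 8.9547
= -2.25 / 8.9547
= -0.25

-0.25


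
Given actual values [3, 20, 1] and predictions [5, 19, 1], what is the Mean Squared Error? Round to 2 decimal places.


Differences: [-2, 1, 0]
Squared errors: [4, 1, 0]
Sum of squared errors = 5
MSE = 5 / 3 = 1.67

1.67


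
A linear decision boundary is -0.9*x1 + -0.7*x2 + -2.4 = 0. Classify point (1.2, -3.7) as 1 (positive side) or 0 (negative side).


Compute -0.9 * 1.2 + -0.7 * -3.7 + -2.4
= -1.08 + 2.59 + -2.4
= -0.89
Since -0.89 < 0, the point is on the negative side.

0


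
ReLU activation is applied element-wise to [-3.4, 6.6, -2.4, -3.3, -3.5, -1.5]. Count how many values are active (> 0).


ReLU(x) = max(0, x) for each element:
ReLU(-3.4) = 0
ReLU(6.6) = 6.6
ReLU(-2.4) = 0
ReLU(-3.3) = 0
ReLU(-3.5) = 0
ReLU(-1.5) = 0
Active neurons (>0): 1

1


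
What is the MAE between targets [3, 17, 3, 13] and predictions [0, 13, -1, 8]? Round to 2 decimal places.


Absolute errors: [3, 4, 4, 5]
Sum of absolute errors = 16
MAE = 16 / 4 = 4.00

4.00


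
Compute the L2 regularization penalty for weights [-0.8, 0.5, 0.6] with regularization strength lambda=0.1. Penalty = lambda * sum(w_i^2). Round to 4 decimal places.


Squaring each weight:
(-0.8)^2 = 0.64
0.5^2 = 0.25
0.6^2 = 0.36
Sum of squares = 1.25
Penalty = 0.1 * 1.25 = 0.1250

0.1250


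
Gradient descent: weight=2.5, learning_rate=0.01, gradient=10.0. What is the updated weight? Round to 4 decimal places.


w_new = w_old - lr * gradient
= 2.5 - 0.01 * 10.0
= 2.5 - (0.1)
= 2.4000

2.4000


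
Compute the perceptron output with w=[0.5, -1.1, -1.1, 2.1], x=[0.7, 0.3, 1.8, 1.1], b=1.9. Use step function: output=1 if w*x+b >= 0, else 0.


z = w . x + b
= 0.5*0.7 + -1.1*0.3 + -1.1*1.8 + 2.1*1.1 + 1.9
= 0.35 + -0.33 + -1.98 + 2.31 + 1.9
= 0.35 + 1.9
= 2.25
Since z = 2.25 >= 0, output = 1

1


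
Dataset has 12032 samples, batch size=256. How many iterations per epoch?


Iterations per epoch = dataset_size / batch_size
= 12032 / 256
= 47

47


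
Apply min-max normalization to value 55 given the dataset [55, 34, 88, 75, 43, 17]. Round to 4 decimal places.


Min = 17, Max = 88
Range = 88 - 17 = 71
Scaled = (x - min) / (max - min)
= (55 - 17) / 71
= 38 / 71
= 0.5352

0.5352


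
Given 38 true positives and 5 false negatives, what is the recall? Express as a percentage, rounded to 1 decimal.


Recall = TP / (TP + FN) * 100
= 38 / (38 + 5)
= 38 / 43
= 0.8837
= 88.4%

88.4


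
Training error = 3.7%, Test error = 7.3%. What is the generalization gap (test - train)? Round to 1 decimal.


Generalization gap = test_error - train_error
= 7.3 - 3.7
= 3.6%
A moderate gap.

3.6


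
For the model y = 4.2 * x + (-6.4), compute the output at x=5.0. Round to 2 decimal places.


y = 4.2 * 5.0 + (-6.4)
= 21.0 + (-6.4)
= 14.60

14.60


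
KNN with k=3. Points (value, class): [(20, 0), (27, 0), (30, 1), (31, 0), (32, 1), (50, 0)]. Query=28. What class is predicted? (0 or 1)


Distances from query 28:
Point 27 (class 0): distance = 1
Point 30 (class 1): distance = 2
Point 31 (class 0): distance = 3
K=3 nearest neighbors: classes = [0, 1, 0]
Votes for class 1: 1 / 3
Majority vote => class 0

0


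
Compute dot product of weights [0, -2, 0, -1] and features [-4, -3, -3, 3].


Element-wise products:
0 * -4 = 0
-2 * -3 = 6
0 * -3 = 0
-1 * 3 = -3
Sum = 0 + 6 + 0 + -3
= 3

3


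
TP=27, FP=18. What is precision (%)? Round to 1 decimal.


Precision = TP / (TP + FP) * 100
= 27 / (27 + 18)
= 27 / 45
= 0.6
= 60.0%

60.0


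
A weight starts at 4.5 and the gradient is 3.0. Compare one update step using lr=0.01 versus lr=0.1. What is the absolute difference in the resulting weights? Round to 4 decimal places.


With lr=0.01: w_new = 4.5 - 0.01 * 3.0 = 4.47
With lr=0.1: w_new = 4.5 - 0.1 * 3.0 = 4.2
Absolute difference = |4.47 - 4.2|
= 0.2700

0.2700


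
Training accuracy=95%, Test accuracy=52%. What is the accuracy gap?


Gap = train_accuracy - test_accuracy
= 95 - 52
= 43%
This large gap strongly indicates overfitting.

43


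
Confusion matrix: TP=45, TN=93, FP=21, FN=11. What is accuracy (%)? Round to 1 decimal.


Accuracy = (TP + TN) / (TP + TN + FP + FN) * 100
= (45 + 93) / (45 + 93 + 21 + 11)
= 138 / 170
= 0.8118
= 81.2%

81.2


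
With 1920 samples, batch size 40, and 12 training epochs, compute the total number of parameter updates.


Iterations per epoch = 1920 / 40 = 48
Total updates = iterations_per_epoch * epochs
= 48 * 12
= 576

576


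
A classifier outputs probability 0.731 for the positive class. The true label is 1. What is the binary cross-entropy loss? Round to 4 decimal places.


For y=1: Loss = -log(p)
= -log(0.731)
= -(-0.3133)
= 0.3133

0.3133


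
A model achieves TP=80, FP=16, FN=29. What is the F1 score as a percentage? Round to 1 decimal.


Precision = TP / (TP + FP) = 80 / 96 = 0.8333
Recall = TP / (TP + FN) = 80 / 109 = 0.7339
F1 = 2 * P * R / (P + R)
= 2 * 0.8333 * 0.7339 / (0.8333 + 0.7339)
= 1.2232 / 1.5673
= 0.7805
As percentage: 78.0%

78.0


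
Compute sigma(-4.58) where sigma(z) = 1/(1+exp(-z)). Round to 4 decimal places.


sigmoid(z) = 1 / (1 + exp(-z))
exp(-(-4.58)) = exp(4.58) = 97.5144
1 + 97.5144 = 98.5144
1 / 98.5144 = 0.0102

0.0102


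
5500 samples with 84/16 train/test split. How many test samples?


Train samples = 5500 * 84% = 4620
Test samples = 5500 - 4620
= 880

880


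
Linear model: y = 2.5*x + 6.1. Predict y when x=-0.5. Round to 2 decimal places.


y = 2.5 * -0.5 + (6.1)
= -1.25 + (6.1)
= 4.85

4.85


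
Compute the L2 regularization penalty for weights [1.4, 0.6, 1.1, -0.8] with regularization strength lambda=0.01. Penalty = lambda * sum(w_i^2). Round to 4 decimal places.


Squaring each weight:
1.4^2 = 1.96
0.6^2 = 0.36
1.1^2 = 1.21
(-0.8)^2 = 0.64
Sum of squares = 4.17
Penalty = 0.01 * 4.17 = 0.0417

0.0417


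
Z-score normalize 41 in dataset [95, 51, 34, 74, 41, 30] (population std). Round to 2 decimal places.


Mean = (95 + 51 + 34 + 74 + 41 + 30) / 6 = 54.1667
Variance = sum((x_i - mean)^2) / n = 539.1389
Std = sqrt(539.1389) = 23.2194
Z = (x - mean) / std
= (41 - 54.1667) / 23.2194
= -13.1667 / 23.2194
= -0.57

-0.57


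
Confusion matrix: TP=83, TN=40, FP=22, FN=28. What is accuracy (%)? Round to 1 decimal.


Accuracy = (TP + TN) / (TP + TN + FP + FN) * 100
= (83 + 40) / (83 + 40 + 22 + 28)
= 123 / 173
= 0.711
= 71.1%

71.1


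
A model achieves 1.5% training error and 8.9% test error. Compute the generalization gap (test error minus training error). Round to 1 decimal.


Generalization gap = test_error - train_error
= 8.9 - 1.5
= 7.4%
A moderate gap.

7.4


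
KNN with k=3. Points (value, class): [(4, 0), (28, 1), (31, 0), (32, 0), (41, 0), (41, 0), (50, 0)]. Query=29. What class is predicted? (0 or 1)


Distances from query 29:
Point 28 (class 1): distance = 1
Point 31 (class 0): distance = 2
Point 32 (class 0): distance = 3
K=3 nearest neighbors: classes = [1, 0, 0]
Votes for class 1: 1 / 3
Majority vote => class 0

0


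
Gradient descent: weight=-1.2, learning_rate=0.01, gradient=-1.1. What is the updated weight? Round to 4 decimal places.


w_new = w_old - lr * gradient
= -1.2 - 0.01 * -1.1
= -1.2 - (-0.011)
= -1.1890

-1.1890


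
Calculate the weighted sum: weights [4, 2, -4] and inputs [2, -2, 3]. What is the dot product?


Element-wise products:
4 * 2 = 8
2 * -2 = -4
-4 * 3 = -12
Sum = 8 + -4 + -12
= -8

-8


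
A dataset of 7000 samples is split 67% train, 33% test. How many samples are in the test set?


Train samples = 7000 * 67% = 4690
Test samples = 7000 - 4690
= 2310

2310


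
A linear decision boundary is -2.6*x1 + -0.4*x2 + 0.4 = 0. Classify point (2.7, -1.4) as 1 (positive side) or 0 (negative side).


Compute -2.6 * 2.7 + -0.4 * -1.4 + 0.4
= -7.02 + 0.56 + 0.4
= -6.06
Since -6.06 < 0, the point is on the negative side.

0


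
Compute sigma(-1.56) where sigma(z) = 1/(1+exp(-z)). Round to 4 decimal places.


sigmoid(z) = 1 / (1 + exp(-z))
exp(-(-1.56)) = exp(1.56) = 4.7588
1 + 4.7588 = 5.7588
1 / 5.7588 = 0.1736

0.1736


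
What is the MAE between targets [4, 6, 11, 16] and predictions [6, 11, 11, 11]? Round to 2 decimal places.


Absolute errors: [2, 5, 0, 5]
Sum of absolute errors = 12
MAE = 12 / 4 = 3.00

3.00


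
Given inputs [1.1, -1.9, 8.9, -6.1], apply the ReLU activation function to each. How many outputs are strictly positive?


ReLU(x) = max(0, x) for each element:
ReLU(1.1) = 1.1
ReLU(-1.9) = 0
ReLU(8.9) = 8.9
ReLU(-6.1) = 0
Active neurons (>0): 2

2


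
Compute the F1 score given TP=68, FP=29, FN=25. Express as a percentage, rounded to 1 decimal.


Precision = TP / (TP + FP) = 68 / 97 = 0.701
Recall = TP / (TP + FN) = 68 / 93 = 0.7312
F1 = 2 * P * R / (P + R)
= 2 * 0.701 * 0.7312 / (0.701 + 0.7312)
= 1.0252 / 1.4322
= 0.7158
As percentage: 71.6%

71.6


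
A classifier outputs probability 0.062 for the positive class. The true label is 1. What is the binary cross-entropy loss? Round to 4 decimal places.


For y=1: Loss = -log(p)
= -log(0.062)
= -(-2.7806)
= 2.7806

2.7806


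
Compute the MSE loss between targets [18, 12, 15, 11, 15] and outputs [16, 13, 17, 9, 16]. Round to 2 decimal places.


Differences: [2, -1, -2, 2, -1]
Squared errors: [4, 1, 4, 4, 1]
Sum of squared errors = 14
MSE = 14 / 5 = 2.80

2.80


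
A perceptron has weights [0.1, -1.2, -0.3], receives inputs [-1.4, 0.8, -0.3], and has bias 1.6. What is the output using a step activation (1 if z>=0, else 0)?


z = w . x + b
= 0.1*-1.4 + -1.2*0.8 + -0.3*-0.3 + 1.6
= -0.14 + -0.96 + 0.09 + 1.6
= -1.01 + 1.6
= 0.59
Since z = 0.59 >= 0, output = 1

1


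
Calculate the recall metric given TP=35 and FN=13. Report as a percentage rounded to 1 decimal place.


Recall = TP / (TP + FN) * 100
= 35 / (35 + 13)
= 35 / 48
= 0.7292
= 72.9%

72.9


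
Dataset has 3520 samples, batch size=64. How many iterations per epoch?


Iterations per epoch = dataset_size / batch_size
= 3520 / 64
= 55

55


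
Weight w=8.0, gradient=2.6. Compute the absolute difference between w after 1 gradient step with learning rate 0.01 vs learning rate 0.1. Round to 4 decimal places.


With lr=0.01: w_new = 8.0 - 0.01 * 2.6 = 7.974
With lr=0.1: w_new = 8.0 - 0.1 * 2.6 = 7.74
Absolute difference = |7.974 - 7.74|
= 0.2340

0.2340


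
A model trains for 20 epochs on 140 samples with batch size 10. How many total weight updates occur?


Iterations per epoch = 140 / 10 = 14
Total updates = iterations_per_epoch * epochs
= 14 * 20
= 280

280


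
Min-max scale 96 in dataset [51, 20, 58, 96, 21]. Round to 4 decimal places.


Min = 20, Max = 96
Range = 96 - 20 = 76
Scaled = (x - min) / (max - min)
= (96 - 20) / 76
= 76 / 76
= 1.0000

1.0000


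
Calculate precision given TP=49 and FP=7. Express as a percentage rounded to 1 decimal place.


Precision = TP / (TP + FP) * 100
= 49 / (49 + 7)
= 49 / 56
= 0.875
= 87.5%

87.5


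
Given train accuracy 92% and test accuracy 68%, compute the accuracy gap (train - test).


Gap = train_accuracy - test_accuracy
= 92 - 68
= 24%
This large gap strongly indicates overfitting.

24


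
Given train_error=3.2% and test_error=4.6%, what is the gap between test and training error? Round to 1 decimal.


Generalization gap = test_error - train_error
= 4.6 - 3.2
= 1.4%
A small gap suggests good generalization.

1.4


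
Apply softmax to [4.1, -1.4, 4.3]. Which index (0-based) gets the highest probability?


Softmax is a monotonic transformation, so it preserves the argmax.
We need to find the index of the maximum logit.
Index 0: 4.1
Index 1: -1.4
Index 2: 4.3
Maximum logit = 4.3 at index 2

2


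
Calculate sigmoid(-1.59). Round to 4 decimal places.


sigmoid(z) = 1 / (1 + exp(-z))
exp(-(-1.59)) = exp(1.59) = 4.9037
1 + 4.9037 = 5.9037
1 / 5.9037 = 0.1694

0.1694


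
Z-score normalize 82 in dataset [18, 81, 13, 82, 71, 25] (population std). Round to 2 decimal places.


Mean = (18 + 81 + 13 + 82 + 71 + 25) / 6 = 48.3333
Variance = sum((x_i - mean)^2) / n = 904.5556
Std = sqrt(904.5556) = 30.0758
Z = (x - mean) / std
= (82 - 48.3333) / 30.0758
= 33.6667 / 30.0758
= 1.12

1.12


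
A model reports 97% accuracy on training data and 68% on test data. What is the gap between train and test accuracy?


Gap = train_accuracy - test_accuracy
= 97 - 68
= 29%
This large gap strongly indicates overfitting.

29


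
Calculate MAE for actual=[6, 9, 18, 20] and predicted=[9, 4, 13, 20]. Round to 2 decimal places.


Absolute errors: [3, 5, 5, 0]
Sum of absolute errors = 13
MAE = 13 / 4 = 3.25

3.25


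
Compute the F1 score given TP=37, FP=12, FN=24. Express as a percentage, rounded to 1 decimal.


Precision = TP / (TP + FP) = 37 / 49 = 0.7551
Recall = TP / (TP + FN) = 37 / 61 = 0.6066
F1 = 2 * P * R / (P + R)
= 2 * 0.7551 * 0.6066 / (0.7551 + 0.6066)
= 0.916 / 1.3617
= 0.6727
As percentage: 67.3%

67.3


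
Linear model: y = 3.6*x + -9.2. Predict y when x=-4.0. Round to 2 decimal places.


y = 3.6 * -4.0 + (-9.2)
= -14.4 + (-9.2)
= -23.60

-23.60


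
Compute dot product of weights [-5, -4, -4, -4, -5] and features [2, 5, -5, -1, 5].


Element-wise products:
-5 * 2 = -10
-4 * 5 = -20
-4 * -5 = 20
-4 * -1 = 4
-5 * 5 = -25
Sum = -10 + -20 + 20 + 4 + -25
= -31

-31


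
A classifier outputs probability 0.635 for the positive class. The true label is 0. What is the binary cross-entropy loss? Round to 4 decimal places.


For y=0: Loss = -log(1-p)
= -log(1 - 0.635)
= -log(0.365)
= -(-1.0079)
= 1.0079

1.0079


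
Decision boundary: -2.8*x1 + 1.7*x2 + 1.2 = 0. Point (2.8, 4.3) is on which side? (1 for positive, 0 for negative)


Compute -2.8 * 2.8 + 1.7 * 4.3 + 1.2
= -7.84 + 7.31 + 1.2
= 0.67
Since 0.67 >= 0, the point is on the positive side.

1


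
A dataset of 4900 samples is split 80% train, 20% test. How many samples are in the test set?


Train samples = 4900 * 80% = 3920
Test samples = 4900 - 3920
= 980

980


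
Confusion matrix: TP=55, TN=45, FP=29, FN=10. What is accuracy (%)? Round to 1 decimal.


Accuracy = (TP + TN) / (TP + TN + FP + FN) * 100
= (55 + 45) / (55 + 45 + 29 + 10)
= 100 / 139
= 0.7194
= 71.9%

71.9


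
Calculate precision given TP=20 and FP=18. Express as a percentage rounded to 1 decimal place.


Precision = TP / (TP + FP) * 100
= 20 / (20 + 18)
= 20 / 38
= 0.5263
= 52.6%

52.6


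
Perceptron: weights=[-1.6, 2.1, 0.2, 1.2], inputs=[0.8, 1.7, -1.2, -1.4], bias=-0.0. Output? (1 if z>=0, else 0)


z = w . x + b
= -1.6*0.8 + 2.1*1.7 + 0.2*-1.2 + 1.2*-1.4 + -0.0
= -1.28 + 3.57 + -0.24 + -1.68 + -0.0
= 0.37 + -0.0
= 0.37
Since z = 0.37 >= 0, output = 1

1


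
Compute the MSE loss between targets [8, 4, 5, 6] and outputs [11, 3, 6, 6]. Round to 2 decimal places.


Differences: [-3, 1, -1, 0]
Squared errors: [9, 1, 1, 0]
Sum of squared errors = 11
MSE = 11 / 4 = 2.75

2.75


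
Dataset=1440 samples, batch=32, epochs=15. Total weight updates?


Iterations per epoch = 1440 / 32 = 45
Total updates = iterations_per_epoch * epochs
= 45 * 15
= 675

675


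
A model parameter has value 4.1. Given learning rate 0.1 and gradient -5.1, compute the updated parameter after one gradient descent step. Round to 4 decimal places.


w_new = w_old - lr * gradient
= 4.1 - 0.1 * -5.1
= 4.1 - (-0.51)
= 4.6100

4.6100


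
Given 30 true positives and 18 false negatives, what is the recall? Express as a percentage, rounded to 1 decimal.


Recall = TP / (TP + FN) * 100
= 30 / (30 + 18)
= 30 / 48
= 0.625
= 62.5%

62.5


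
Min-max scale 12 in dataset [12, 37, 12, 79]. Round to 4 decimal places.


Min = 12, Max = 79
Range = 79 - 12 = 67
Scaled = (x - min) / (max - min)
= (12 - 12) / 67
= 0 / 67
= 0.0000

0.0000


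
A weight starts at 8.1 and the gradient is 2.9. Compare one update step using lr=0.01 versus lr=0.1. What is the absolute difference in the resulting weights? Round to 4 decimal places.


With lr=0.01: w_new = 8.1 - 0.01 * 2.9 = 8.071
With lr=0.1: w_new = 8.1 - 0.1 * 2.9 = 7.81
Absolute difference = |8.071 - 7.81|
= 0.2610

0.2610


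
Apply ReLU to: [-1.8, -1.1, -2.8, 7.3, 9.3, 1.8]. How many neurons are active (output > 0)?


ReLU(x) = max(0, x) for each element:
ReLU(-1.8) = 0
ReLU(-1.1) = 0
ReLU(-2.8) = 0
ReLU(7.3) = 7.3
ReLU(9.3) = 9.3
ReLU(1.8) = 1.8
Active neurons (>0): 3

3


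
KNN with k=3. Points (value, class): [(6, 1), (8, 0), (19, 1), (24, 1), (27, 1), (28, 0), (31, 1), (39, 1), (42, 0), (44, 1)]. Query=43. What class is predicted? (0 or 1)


Distances from query 43:
Point 42 (class 0): distance = 1
Point 44 (class 1): distance = 1
Point 39 (class 1): distance = 4
K=3 nearest neighbors: classes = [0, 1, 1]
Votes for class 1: 2 / 3
Majority vote => class 1

1


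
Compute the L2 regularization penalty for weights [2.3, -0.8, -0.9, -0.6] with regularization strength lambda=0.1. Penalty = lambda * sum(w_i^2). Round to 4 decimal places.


Squaring each weight:
2.3^2 = 5.29
(-0.8)^2 = 0.64
(-0.9)^2 = 0.81
(-0.6)^2 = 0.36
Sum of squares = 7.1
Penalty = 0.1 * 7.1 = 0.7100

0.7100


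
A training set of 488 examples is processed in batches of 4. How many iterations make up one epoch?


Iterations per epoch = dataset_size / batch_size
= 488 / 4
= 122

122


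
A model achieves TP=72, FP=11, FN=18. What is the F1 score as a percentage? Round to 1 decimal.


Precision = TP / (TP + FP) = 72 / 83 = 0.8675
Recall = TP / (TP + FN) = 72 / 90 = 0.8
F1 = 2 * P * R / (P + R)
= 2 * 0.8675 * 0.8 / (0.8675 + 0.8)
= 1.388 / 1.6675
= 0.8324
As percentage: 83.2%

83.2


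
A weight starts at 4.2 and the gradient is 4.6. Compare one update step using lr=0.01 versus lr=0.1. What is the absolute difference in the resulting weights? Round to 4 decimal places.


With lr=0.01: w_new = 4.2 - 0.01 * 4.6 = 4.154
With lr=0.1: w_new = 4.2 - 0.1 * 4.6 = 3.74
Absolute difference = |4.154 - 3.74|
= 0.4140

0.4140


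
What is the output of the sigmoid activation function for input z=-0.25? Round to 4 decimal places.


sigmoid(z) = 1 / (1 + exp(-z))
exp(-(-0.25)) = exp(0.25) = 1.284
1 + 1.284 = 2.284
1 / 2.284 = 0.4378

0.4378


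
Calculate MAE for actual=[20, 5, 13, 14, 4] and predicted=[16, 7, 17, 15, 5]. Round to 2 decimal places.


Absolute errors: [4, 2, 4, 1, 1]
Sum of absolute errors = 12
MAE = 12 / 5 = 2.40

2.40


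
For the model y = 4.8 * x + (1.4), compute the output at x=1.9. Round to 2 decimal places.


y = 4.8 * 1.9 + (1.4)
= 9.12 + (1.4)
= 10.52

10.52


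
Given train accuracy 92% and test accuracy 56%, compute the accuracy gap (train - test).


Gap = train_accuracy - test_accuracy
= 92 - 56
= 36%
This large gap strongly indicates overfitting.

36


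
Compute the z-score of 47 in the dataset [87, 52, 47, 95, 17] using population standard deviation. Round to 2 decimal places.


Mean = (87 + 52 + 47 + 95 + 17) / 5 = 59.6
Variance = sum((x_i - mean)^2) / n = 807.04
Std = sqrt(807.04) = 28.4084
Z = (x - mean) / std
= (47 - 59.6) / 28.4084
= -12.6 / 28.4084
= -0.44

-0.44


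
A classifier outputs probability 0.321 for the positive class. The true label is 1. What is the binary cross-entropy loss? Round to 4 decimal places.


For y=1: Loss = -log(p)
= -log(0.321)
= -(-1.1363)
= 1.1363

1.1363


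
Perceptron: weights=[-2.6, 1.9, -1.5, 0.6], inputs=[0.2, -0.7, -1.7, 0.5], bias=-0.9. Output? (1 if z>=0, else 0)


z = w . x + b
= -2.6*0.2 + 1.9*-0.7 + -1.5*-1.7 + 0.6*0.5 + -0.9
= -0.52 + -1.33 + 2.55 + 0.3 + -0.9
= 1.0 + -0.9
= 0.1
Since z = 0.1 >= 0, output = 1

1


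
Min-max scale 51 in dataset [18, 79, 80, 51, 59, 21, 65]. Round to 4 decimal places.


Min = 18, Max = 80
Range = 80 - 18 = 62
Scaled = (x - min) / (max - min)
= (51 - 18) / 62
= 33 / 62
= 0.5323

0.5323


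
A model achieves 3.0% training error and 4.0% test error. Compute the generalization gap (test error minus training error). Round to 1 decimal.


Generalization gap = test_error - train_error
= 4.0 - 3.0
= 1.0%
A small gap suggests good generalization.

1.0


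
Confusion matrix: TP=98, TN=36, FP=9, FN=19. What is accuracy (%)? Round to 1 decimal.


Accuracy = (TP + TN) / (TP + TN + FP + FN) * 100
= (98 + 36) / (98 + 36 + 9 + 19)
= 134 / 162
= 0.8272
= 82.7%

82.7


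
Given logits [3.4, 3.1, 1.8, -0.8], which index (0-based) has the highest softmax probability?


Softmax is a monotonic transformation, so it preserves the argmax.
We need to find the index of the maximum logit.
Index 0: 3.4
Index 1: 3.1
Index 2: 1.8
Index 3: -0.8
Maximum logit = 3.4 at index 0

0


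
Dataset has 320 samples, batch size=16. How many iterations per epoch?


Iterations per epoch = dataset_size / batch_size
= 320 / 16
= 20

20


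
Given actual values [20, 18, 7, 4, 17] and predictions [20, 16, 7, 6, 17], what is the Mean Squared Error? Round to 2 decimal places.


Differences: [0, 2, 0, -2, 0]
Squared errors: [0, 4, 0, 4, 0]
Sum of squared errors = 8
MSE = 8 / 5 = 1.60

1.60


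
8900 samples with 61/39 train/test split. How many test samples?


Train samples = 8900 * 61% = 5429
Test samples = 8900 - 5429
= 3471

3471


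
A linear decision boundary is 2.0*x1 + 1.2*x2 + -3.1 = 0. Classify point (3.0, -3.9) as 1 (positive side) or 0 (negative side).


Compute 2.0 * 3.0 + 1.2 * -3.9 + -3.1
= 6.0 + -4.68 + -3.1
= -1.78
Since -1.78 < 0, the point is on the negative side.

0


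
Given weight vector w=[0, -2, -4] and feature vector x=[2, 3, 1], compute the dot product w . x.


Element-wise products:
0 * 2 = 0
-2 * 3 = -6
-4 * 1 = -4
Sum = 0 + -6 + -4
= -10

-10


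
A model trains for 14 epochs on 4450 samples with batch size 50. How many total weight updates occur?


Iterations per epoch = 4450 / 50 = 89
Total updates = iterations_per_epoch * epochs
= 89 * 14
= 1246

1246


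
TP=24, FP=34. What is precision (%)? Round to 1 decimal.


Precision = TP / (TP + FP) * 100
= 24 / (24 + 34)
= 24 / 58
= 0.4138
= 41.4%

41.4


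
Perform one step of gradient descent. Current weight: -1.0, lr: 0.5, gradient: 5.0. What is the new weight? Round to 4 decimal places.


w_new = w_old - lr * gradient
= -1.0 - 0.5 * 5.0
= -1.0 - (2.5)
= -3.5000

-3.5000


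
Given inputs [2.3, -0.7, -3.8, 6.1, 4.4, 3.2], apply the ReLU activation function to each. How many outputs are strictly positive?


ReLU(x) = max(0, x) for each element:
ReLU(2.3) = 2.3
ReLU(-0.7) = 0
ReLU(-3.8) = 0
ReLU(6.1) = 6.1
ReLU(4.4) = 4.4
ReLU(3.2) = 3.2
Active neurons (>0): 4

4


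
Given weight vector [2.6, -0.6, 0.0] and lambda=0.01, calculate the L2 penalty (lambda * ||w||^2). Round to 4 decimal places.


Squaring each weight:
2.6^2 = 6.76
(-0.6)^2 = 0.36
0.0^2 = 0.0
Sum of squares = 7.12
Penalty = 0.01 * 7.12 = 0.0712

0.0712


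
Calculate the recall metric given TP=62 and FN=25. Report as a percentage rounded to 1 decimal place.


Recall = TP / (TP + FN) * 100
= 62 / (62 + 25)
= 62 / 87
= 0.7126
= 71.3%

71.3


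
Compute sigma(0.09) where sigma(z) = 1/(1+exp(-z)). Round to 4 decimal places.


sigmoid(z) = 1 / (1 + exp(-z))
exp(-(0.09)) = exp(-0.09) = 0.9139
1 + 0.9139 = 1.9139
1 / 1.9139 = 0.5225

0.5225


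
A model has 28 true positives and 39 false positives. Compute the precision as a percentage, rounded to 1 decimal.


Precision = TP / (TP + FP) * 100
= 28 / (28 + 39)
= 28 / 67
= 0.4179
= 41.8%

41.8


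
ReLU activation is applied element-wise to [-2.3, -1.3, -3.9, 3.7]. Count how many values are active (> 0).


ReLU(x) = max(0, x) for each element:
ReLU(-2.3) = 0
ReLU(-1.3) = 0
ReLU(-3.9) = 0
ReLU(3.7) = 3.7
Active neurons (>0): 1

1


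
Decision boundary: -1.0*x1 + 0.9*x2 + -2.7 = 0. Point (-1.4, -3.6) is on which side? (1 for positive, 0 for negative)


Compute -1.0 * -1.4 + 0.9 * -3.6 + -2.7
= 1.4 + -3.24 + -2.7
= -4.54
Since -4.54 < 0, the point is on the negative side.

0


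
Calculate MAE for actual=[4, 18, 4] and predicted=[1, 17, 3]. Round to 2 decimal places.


Absolute errors: [3, 1, 1]
Sum of absolute errors = 5
MAE = 5 / 3 = 1.67

1.67


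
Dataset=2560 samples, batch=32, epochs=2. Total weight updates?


Iterations per epoch = 2560 / 32 = 80
Total updates = iterations_per_epoch * epochs
= 80 * 2
= 160

160


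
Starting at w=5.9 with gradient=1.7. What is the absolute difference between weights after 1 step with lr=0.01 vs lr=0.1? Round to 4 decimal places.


With lr=0.01: w_new = 5.9 - 0.01 * 1.7 = 5.883
With lr=0.1: w_new = 5.9 - 0.1 * 1.7 = 5.73
Absolute difference = |5.883 - 5.73|
= 0.1530

0.1530


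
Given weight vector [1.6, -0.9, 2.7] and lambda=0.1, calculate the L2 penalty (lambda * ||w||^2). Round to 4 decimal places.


Squaring each weight:
1.6^2 = 2.56
(-0.9)^2 = 0.81
2.7^2 = 7.29
Sum of squares = 10.66
Penalty = 0.1 * 10.66 = 1.0660

1.0660


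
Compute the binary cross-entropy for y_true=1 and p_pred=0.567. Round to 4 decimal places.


For y=1: Loss = -log(p)
= -log(0.567)
= -(-0.5674)
= 0.5674

0.5674


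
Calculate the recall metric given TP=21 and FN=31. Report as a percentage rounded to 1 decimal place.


Recall = TP / (TP + FN) * 100
= 21 / (21 + 31)
= 21 / 52
= 0.4038
= 40.4%

40.4


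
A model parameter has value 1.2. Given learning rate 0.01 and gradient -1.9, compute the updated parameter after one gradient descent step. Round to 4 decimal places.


w_new = w_old - lr * gradient
= 1.2 - 0.01 * -1.9
= 1.2 - (-0.019)
= 1.2190

1.2190


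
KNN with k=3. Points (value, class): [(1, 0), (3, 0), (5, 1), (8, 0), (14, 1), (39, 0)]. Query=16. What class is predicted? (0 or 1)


Distances from query 16:
Point 14 (class 1): distance = 2
Point 8 (class 0): distance = 8
Point 5 (class 1): distance = 11
K=3 nearest neighbors: classes = [1, 0, 1]
Votes for class 1: 2 / 3
Majority vote => class 1

1


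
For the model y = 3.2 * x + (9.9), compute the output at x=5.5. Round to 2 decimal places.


y = 3.2 * 5.5 + (9.9)
= 17.6 + (9.9)
= 27.50

27.50


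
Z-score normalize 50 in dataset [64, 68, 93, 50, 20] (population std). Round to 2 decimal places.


Mean = (64 + 68 + 93 + 50 + 20) / 5 = 59.0
Variance = sum((x_i - mean)^2) / n = 572.8
Std = sqrt(572.8) = 23.9332
Z = (x - mean) / std
= (50 - 59.0) / 23.9332
= -9.0 / 23.9332
= -0.38

-0.38


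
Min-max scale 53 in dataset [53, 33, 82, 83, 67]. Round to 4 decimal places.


Min = 33, Max = 83
Range = 83 - 33 = 50
Scaled = (x - min) / (max - min)
= (53 - 33) / 50
= 20 / 50
= 0.4000

0.4000


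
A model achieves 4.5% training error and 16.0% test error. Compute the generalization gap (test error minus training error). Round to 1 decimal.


Generalization gap = test_error - train_error
= 16.0 - 4.5
= 11.5%
A large gap suggests overfitting.

11.5


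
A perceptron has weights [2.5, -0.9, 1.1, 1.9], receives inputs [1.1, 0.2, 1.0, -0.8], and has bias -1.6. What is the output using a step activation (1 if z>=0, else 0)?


z = w . x + b
= 2.5*1.1 + -0.9*0.2 + 1.1*1.0 + 1.9*-0.8 + -1.6
= 2.75 + -0.18 + 1.1 + -1.52 + -1.6
= 2.15 + -1.6
= 0.55
Since z = 0.55 >= 0, output = 1

1


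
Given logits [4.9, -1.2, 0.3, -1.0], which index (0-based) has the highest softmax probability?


Softmax is a monotonic transformation, so it preserves the argmax.
We need to find the index of the maximum logit.
Index 0: 4.9
Index 1: -1.2
Index 2: 0.3
Index 3: -1.0
Maximum logit = 4.9 at index 0

0


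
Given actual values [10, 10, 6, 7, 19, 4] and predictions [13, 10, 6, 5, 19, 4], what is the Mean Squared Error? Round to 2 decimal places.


Differences: [-3, 0, 0, 2, 0, 0]
Squared errors: [9, 0, 0, 4, 0, 0]
Sum of squared errors = 13
MSE = 13 / 6 = 2.17

2.17


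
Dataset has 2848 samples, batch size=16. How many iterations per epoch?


Iterations per epoch = dataset_size / batch_size
= 2848 / 16
= 178

178


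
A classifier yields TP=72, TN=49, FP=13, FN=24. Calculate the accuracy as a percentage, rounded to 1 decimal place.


Accuracy = (TP + TN) / (TP + TN + FP + FN) * 100
= (72 + 49) / (72 + 49 + 13 + 24)
= 121 / 158
= 0.7658
= 76.6%

76.6


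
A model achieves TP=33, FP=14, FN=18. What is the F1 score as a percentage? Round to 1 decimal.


Precision = TP / (TP + FP) = 33 / 47 = 0.7021
Recall = TP / (TP + FN) = 33 / 51 = 0.6471
F1 = 2 * P * R / (P + R)
= 2 * 0.7021 * 0.6471 / (0.7021 + 0.6471)
= 0.9086 / 1.3492
= 0.6735
As percentage: 67.3%

67.3


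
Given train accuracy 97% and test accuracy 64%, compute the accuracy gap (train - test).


Gap = train_accuracy - test_accuracy
= 97 - 64
= 33%
This large gap strongly indicates overfitting.

33


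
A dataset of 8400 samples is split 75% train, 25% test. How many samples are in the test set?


Train samples = 8400 * 75% = 6300
Test samples = 8400 - 6300
= 2100

2100


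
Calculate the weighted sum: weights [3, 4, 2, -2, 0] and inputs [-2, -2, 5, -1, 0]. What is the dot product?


Element-wise products:
3 * -2 = -6
4 * -2 = -8
2 * 5 = 10
-2 * -1 = 2
0 * 0 = 0
Sum = -6 + -8 + 10 + 2 + 0
= -2

-2


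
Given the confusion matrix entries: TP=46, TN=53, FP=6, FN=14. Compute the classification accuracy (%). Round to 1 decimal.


Accuracy = (TP + TN) / (TP + TN + FP + FN) * 100
= (46 + 53) / (46 + 53 + 6 + 14)
= 99 / 119
= 0.8319
= 83.2%

83.2


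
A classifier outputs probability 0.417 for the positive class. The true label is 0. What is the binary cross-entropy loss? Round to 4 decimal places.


For y=0: Loss = -log(1-p)
= -log(1 - 0.417)
= -log(0.583)
= -(-0.5396)
= 0.5396

0.5396


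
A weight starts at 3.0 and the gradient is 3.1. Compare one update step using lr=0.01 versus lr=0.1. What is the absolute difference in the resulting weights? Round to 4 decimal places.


With lr=0.01: w_new = 3.0 - 0.01 * 3.1 = 2.969
With lr=0.1: w_new = 3.0 - 0.1 * 3.1 = 2.69
Absolute difference = |2.969 - 2.69|
= 0.2790

0.2790


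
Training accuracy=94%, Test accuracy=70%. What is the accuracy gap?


Gap = train_accuracy - test_accuracy
= 94 - 70
= 24%
This large gap strongly indicates overfitting.

24


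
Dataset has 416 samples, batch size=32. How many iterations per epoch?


Iterations per epoch = dataset_size / batch_size
= 416 / 32
= 13

13


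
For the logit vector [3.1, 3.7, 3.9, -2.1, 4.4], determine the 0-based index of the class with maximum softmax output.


Softmax is a monotonic transformation, so it preserves the argmax.
We need to find the index of the maximum logit.
Index 0: 3.1
Index 1: 3.7
Index 2: 3.9
Index 3: -2.1
Index 4: 4.4
Maximum logit = 4.4 at index 4

4


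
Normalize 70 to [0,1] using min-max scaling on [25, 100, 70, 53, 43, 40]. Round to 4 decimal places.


Min = 25, Max = 100
Range = 100 - 25 = 75
Scaled = (x - min) / (max - min)
= (70 - 25) / 75
= 45 / 75
= 0.6000

0.6000


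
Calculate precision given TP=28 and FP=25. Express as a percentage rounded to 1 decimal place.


Precision = TP / (TP + FP) * 100
= 28 / (28 + 25)
= 28 / 53
= 0.5283
= 52.8%

52.8


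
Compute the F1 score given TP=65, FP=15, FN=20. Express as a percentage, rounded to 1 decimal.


Precision = TP / (TP + FP) = 65 / 80 = 0.8125
Recall = TP / (TP + FN) = 65 / 85 = 0.7647
F1 = 2 * P * R / (P + R)
= 2 * 0.8125 * 0.7647 / (0.8125 + 0.7647)
= 1.2426 / 1.5772
= 0.7879
As percentage: 78.8%

78.8


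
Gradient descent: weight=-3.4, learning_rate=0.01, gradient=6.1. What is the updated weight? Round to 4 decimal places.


w_new = w_old - lr * gradient
= -3.4 - 0.01 * 6.1
= -3.4 - (0.061)
= -3.4610

-3.4610


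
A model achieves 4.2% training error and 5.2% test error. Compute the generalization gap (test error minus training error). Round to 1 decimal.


Generalization gap = test_error - train_error
= 5.2 - 4.2
= 1.0%
A small gap suggests good generalization.

1.0


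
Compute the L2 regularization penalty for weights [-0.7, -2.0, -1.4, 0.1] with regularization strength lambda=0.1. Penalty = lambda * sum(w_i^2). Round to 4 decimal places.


Squaring each weight:
(-0.7)^2 = 0.49
(-2.0)^2 = 4.0
(-1.4)^2 = 1.96
0.1^2 = 0.01
Sum of squares = 6.46
Penalty = 0.1 * 6.46 = 0.6460

0.6460


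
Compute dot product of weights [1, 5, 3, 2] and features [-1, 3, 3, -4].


Element-wise products:
1 * -1 = -1
5 * 3 = 15
3 * 3 = 9
2 * -4 = -8
Sum = -1 + 15 + 9 + -8
= 15

15


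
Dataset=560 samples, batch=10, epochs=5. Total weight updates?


Iterations per epoch = 560 / 10 = 56
Total updates = iterations_per_epoch * epochs
= 56 * 5
= 280

280


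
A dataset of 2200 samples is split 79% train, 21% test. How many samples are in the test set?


Train samples = 2200 * 79% = 1738
Test samples = 2200 - 1738
= 462

462


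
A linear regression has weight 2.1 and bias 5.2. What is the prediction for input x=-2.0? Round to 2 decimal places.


y = 2.1 * -2.0 + (5.2)
= -4.2 + (5.2)
= 1.00

1.00


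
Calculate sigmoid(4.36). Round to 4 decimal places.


sigmoid(z) = 1 / (1 + exp(-z))
exp(-(4.36)) = exp(-4.36) = 0.0128
1 + 0.0128 = 1.0128
1 / 1.0128 = 0.9874

0.9874


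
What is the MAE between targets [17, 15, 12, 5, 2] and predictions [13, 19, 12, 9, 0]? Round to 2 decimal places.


Absolute errors: [4, 4, 0, 4, 2]
Sum of absolute errors = 14
MAE = 14 / 5 = 2.80

2.80


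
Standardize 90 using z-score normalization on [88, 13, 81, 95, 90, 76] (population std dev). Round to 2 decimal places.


Mean = (88 + 13 + 81 + 95 + 90 + 76) / 6 = 73.8333
Variance = sum((x_i - mean)^2) / n = 777.8056
Std = sqrt(777.8056) = 27.8892
Z = (x - mean) / std
= (90 - 73.8333) / 27.8892
= 16.1667 / 27.8892
= 0.58

0.58


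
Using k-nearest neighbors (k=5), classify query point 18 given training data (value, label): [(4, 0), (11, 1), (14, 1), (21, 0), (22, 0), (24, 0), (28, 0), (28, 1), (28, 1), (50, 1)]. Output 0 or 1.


Distances from query 18:
Point 21 (class 0): distance = 3
Point 22 (class 0): distance = 4
Point 14 (class 1): distance = 4
Point 24 (class 0): distance = 6
Point 11 (class 1): distance = 7
K=5 nearest neighbors: classes = [0, 0, 1, 0, 1]
Votes for class 1: 2 / 5
Majority vote => class 0

0


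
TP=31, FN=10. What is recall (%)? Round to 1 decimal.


Recall = TP / (TP + FN) * 100
= 31 / (31 + 10)
= 31 / 41
= 0.7561
= 75.6%

75.6


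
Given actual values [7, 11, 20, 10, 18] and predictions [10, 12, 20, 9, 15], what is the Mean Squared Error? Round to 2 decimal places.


Differences: [-3, -1, 0, 1, 3]
Squared errors: [9, 1, 0, 1, 9]
Sum of squared errors = 20
MSE = 20 / 5 = 4.00

4.00


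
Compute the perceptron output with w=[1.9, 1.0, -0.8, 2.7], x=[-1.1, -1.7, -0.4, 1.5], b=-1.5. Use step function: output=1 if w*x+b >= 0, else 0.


z = w . x + b
= 1.9*-1.1 + 1.0*-1.7 + -0.8*-0.4 + 2.7*1.5 + -1.5
= -2.09 + -1.7 + 0.32 + 4.05 + -1.5
= 0.58 + -1.5
= -0.92
Since z = -0.92 < 0, output = 0

0


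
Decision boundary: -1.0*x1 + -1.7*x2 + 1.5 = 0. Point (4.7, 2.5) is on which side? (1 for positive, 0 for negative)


Compute -1.0 * 4.7 + -1.7 * 2.5 + 1.5
= -4.7 + -4.25 + 1.5
= -7.45
Since -7.45 < 0, the point is on the negative side.

0


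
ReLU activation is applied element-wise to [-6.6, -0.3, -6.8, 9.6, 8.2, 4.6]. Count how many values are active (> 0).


ReLU(x) = max(0, x) for each element:
ReLU(-6.6) = 0
ReLU(-0.3) = 0
ReLU(-6.8) = 0
ReLU(9.6) = 9.6
ReLU(8.2) = 8.2
ReLU(4.6) = 4.6
Active neurons (>0): 3

3


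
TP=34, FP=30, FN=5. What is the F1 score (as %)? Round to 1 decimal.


Precision = TP / (TP + FP) = 34 / 64 = 0.5312
Recall = TP / (TP + FN) = 34 / 39 = 0.8718
F1 = 2 * P * R / (P + R)
= 2 * 0.5312 * 0.8718 / (0.5312 + 0.8718)
= 0.9263 / 1.403
= 0.6602
As percentage: 66.0%

66.0


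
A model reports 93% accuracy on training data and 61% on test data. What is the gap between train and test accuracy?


Gap = train_accuracy - test_accuracy
= 93 - 61
= 32%
This large gap strongly indicates overfitting.

32


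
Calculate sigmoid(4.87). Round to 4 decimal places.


sigmoid(z) = 1 / (1 + exp(-z))
exp(-(4.87)) = exp(-4.87) = 0.0077
1 + 0.0077 = 1.0077
1 / 1.0077 = 0.9924

0.9924


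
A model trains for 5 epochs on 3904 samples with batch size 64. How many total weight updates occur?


Iterations per epoch = 3904 / 64 = 61
Total updates = iterations_per_epoch * epochs
= 61 * 5
= 305

305


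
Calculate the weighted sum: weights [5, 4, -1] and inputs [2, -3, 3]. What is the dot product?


Element-wise products:
5 * 2 = 10
4 * -3 = -12
-1 * 3 = -3
Sum = 10 + -12 + -3
= -5

-5


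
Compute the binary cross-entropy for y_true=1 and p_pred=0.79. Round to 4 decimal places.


For y=1: Loss = -log(p)
= -log(0.79)
= -(-0.2357)
= 0.2357

0.2357


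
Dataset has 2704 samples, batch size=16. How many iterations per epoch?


Iterations per epoch = dataset_size / batch_size
= 2704 / 16
= 169

169


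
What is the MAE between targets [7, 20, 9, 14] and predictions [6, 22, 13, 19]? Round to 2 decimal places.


Absolute errors: [1, 2, 4, 5]
Sum of absolute errors = 12
MAE = 12 / 4 = 3.00

3.00


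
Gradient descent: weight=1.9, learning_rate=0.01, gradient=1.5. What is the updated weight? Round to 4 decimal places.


w_new = w_old - lr * gradient
= 1.9 - 0.01 * 1.5
= 1.9 - (0.015)
= 1.8850

1.8850


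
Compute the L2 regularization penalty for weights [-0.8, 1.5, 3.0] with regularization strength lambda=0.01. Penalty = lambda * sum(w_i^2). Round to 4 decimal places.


Squaring each weight:
(-0.8)^2 = 0.64
1.5^2 = 2.25
3.0^2 = 9.0
Sum of squares = 11.89
Penalty = 0.01 * 11.89 = 0.1189

0.1189


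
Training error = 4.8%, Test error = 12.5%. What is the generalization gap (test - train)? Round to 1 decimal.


Generalization gap = test_error - train_error
= 12.5 - 4.8
= 7.7%
A moderate gap.

7.7


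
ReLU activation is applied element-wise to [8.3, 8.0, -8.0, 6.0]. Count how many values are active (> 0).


ReLU(x) = max(0, x) for each element:
ReLU(8.3) = 8.3
ReLU(8.0) = 8.0
ReLU(-8.0) = 0
ReLU(6.0) = 6.0
Active neurons (>0): 3

3
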